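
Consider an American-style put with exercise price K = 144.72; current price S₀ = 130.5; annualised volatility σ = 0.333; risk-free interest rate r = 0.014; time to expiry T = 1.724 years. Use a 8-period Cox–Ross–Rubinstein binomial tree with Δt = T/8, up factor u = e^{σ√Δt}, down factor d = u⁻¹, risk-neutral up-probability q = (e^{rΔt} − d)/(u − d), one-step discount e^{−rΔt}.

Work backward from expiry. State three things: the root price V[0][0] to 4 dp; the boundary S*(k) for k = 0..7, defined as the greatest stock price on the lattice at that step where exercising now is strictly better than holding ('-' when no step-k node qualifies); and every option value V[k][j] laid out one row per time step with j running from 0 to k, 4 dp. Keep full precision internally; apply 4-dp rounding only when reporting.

Δt=0.21550, u=1.16717, d=0.85677, q=0.47116, disc=e^(-rΔt)=0.99699
k=8 terminal: V=max(K-S,0) → 106.8298 93.1024 74.4017 48.9257 14.2200 0.0000 0.0000 0.0000 0.0000
k=7: j=0 S=44.2244 intr=100.4956 cont=100.0596 V=100.4956[EX]; j=1 S=60.2467 intr=84.4733 cont=84.0374 V=84.4733[EX]; j=2 S=82.0737 intr=62.6463 cont=62.2103 V=62.6463[EX]; j=3 S=111.8086 intr=32.9114 cont=32.4755 V=32.9114[EX]; j=4 S=152.3162 intr=0.0000 cont=7.4974 V=7.4974[hold]; j=5 S=207.4995 intr=0.0000 cont=0.0000 V=0.0000[hold]; j=6 S=282.6754 intr=0.0000 cont=0.0000 V=0.0000[hold]; j=7 S=385.0871 intr=0.0000 cont=0.0000 V=0.0000[hold]  S*(7)=111.8086
k=6: j=0 S=51.6176 intr=93.1024 cont=92.6665 V=93.1024[EX]; j=1 S=70.3183 intr=74.4017 cont=73.9657 V=74.4017[EX]; j=2 S=95.7943 intr=48.9257 cont=48.4898 V=48.9257[EX]; j=3 S=130.5000 intr=14.2200 cont=20.8742 V=20.8742[hold]; j=4 S=177.7794 intr=0.0000 cont=3.9529 V=3.9529[hold]; j=5 S=242.1879 intr=0.0000 cont=0.0000 V=0.0000[hold]; j=6 S=329.9313 intr=0.0000 cont=0.0000 V=0.0000[hold]  S*(6)=95.7943
k=5: j=0 S=60.2467 intr=84.4733 cont=84.0374 V=84.4733[EX]; j=1 S=82.0737 intr=62.6463 cont=62.2103 V=62.6463[EX]; j=2 S=111.8086 intr=32.9114 cont=35.6012 V=35.6012[hold]; j=3 S=152.3162 intr=0.0000 cont=12.8626 V=12.8626[hold]; j=4 S=207.4995 intr=0.0000 cont=2.0842 V=2.0842[hold]; j=5 S=282.6754 intr=0.0000 cont=0.0000 V=0.0000[hold]  S*(5)=82.0737
k=4: j=0 S=70.3183 intr=74.4017 cont=73.9657 V=74.4017[EX]; j=1 S=95.7943 intr=48.9257 cont=49.7533 V=49.7533[hold]; j=2 S=130.5000 intr=14.2200 cont=24.8126 V=24.8126[hold]; j=3 S=177.7794 intr=0.0000 cont=7.7607 V=7.7607[hold]; j=4 S=242.1879 intr=0.0000 cont=1.0989 V=1.0989[hold]  S*(4)=70.3183
k=3: j=0 S=82.0737 intr=62.6463 cont=62.5991 V=62.6463[EX]; j=1 S=111.8086 intr=32.9114 cont=37.8877 V=37.8877[hold]; j=2 S=152.3162 intr=0.0000 cont=16.7278 V=16.7278[hold]; j=3 S=207.4995 intr=0.0000 cont=4.6080 V=4.6080[hold]  S*(3)=82.0737
k=2: j=0 S=95.7943 intr=48.9257 cont=50.8273 V=50.8273[hold]; j=1 S=130.5000 intr=14.2200 cont=27.8338 V=27.8338[hold]; j=2 S=177.7794 intr=0.0000 cont=10.9842 V=10.9842[hold]  S*(2)=-
k=1: j=0 S=111.8086 intr=32.9114 cont=39.8731 V=39.8731[hold]; j=1 S=152.3162 intr=0.0000 cont=19.8349 V=19.8349[hold]  S*(1)=-
k=0: j=0 S=130.5000 intr=14.2200 cont=30.3401 V=30.3401[hold]  S*(0)=-

price = 30.3401
boundary = - - - 82.0737 70.3183 82.0737 95.7943 111.8086
tree:
30.3401
39.8731 19.8349
50.8273 27.8338 10.9842
62.6463 37.8877 16.7278 4.6080
74.4017 49.7533 24.8126 7.7607 1.0989
84.4733 62.6463 35.6012 12.8626 2.0842 0.0000
93.1024 74.4017 48.9257 20.8742 3.9529 0.0000 0.0000
100.4956 84.4733 62.6463 32.9114 7.4974 0.0000 0.0000 0.0000
106.8298 93.1024 74.4017 48.9257 14.2200 0.0000 0.0000 0.0000 0.0000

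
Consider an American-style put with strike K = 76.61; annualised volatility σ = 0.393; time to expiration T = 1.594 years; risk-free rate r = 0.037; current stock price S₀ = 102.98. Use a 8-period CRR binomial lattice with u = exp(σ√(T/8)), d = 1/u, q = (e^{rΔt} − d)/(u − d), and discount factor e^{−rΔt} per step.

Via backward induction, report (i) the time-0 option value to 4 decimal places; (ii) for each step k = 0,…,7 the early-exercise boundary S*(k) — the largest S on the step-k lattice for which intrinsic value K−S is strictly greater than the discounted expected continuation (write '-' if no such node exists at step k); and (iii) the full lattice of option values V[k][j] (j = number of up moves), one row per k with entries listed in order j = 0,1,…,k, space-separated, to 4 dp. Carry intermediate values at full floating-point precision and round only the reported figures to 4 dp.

price = 6.1207
boundary = - - - - - 42.8373 51.0515 60.8407
tree:
6.1207
9.1596 2.8869
13.3716 4.6877 0.9590
18.9439 7.4751 1.7072 0.1544
25.8713 11.6495 3.0183 0.2975 0.0000
33.7727 17.6173 5.2931 0.5733 0.0000 0.0000
40.6652 25.5585 9.1916 1.1048 0.0000 0.0000 0.0000
46.4487 33.7727 15.7693 2.1291 0.0000 0.0000 0.0000 0.0000
51.3017 40.6652 25.5585 4.1029 0.0000 0.0000 0.0000 0.0000 0.0000

params: Δt=0.19925 u=1.19175 d=0.83910 q=0.47724 e^(-rΔt)=0.99265
t_8 payoffs: 51.3017 40.6652 25.5585 4.1029 0.0000 0.0000 0.0000 0.0000 0.0000
t_7: node(7,0) S=30.1613 payoff=46.4487 vs cont=45.8860 → 46.4487 [stop]  node(7,1) S=42.8373 payoff=33.7727 vs cont=33.2100 → 33.7727 [stop]  node(7,2) S=60.8407 payoff=15.7693 vs cont=15.2066 → 15.7693 [stop]  node(7,3) S=86.4105 payoff=0.0000 vs cont=2.1291 → 2.1291 [wait]  node(7,4) S=122.7267 payoff=0.0000 vs cont=0.0000 → 0.0000 [wait]  node(7,5) S=174.3056 payoff=0.0000 vs cont=0.0000 → 0.0000 [wait]  node(7,6) S=247.5618 payoff=0.0000 vs cont=0.0000 → 0.0000 [wait]  node(7,7) S=351.6057 payoff=0.0000 vs cont=0.0000 → 0.0000 [wait]  ⇒ S*(7)=60.8407
t_6: node(6,0) S=35.9448 payoff=40.6652 vs cont=40.1025 → 40.6652 [stop]  node(6,1) S=51.0515 payoff=25.5585 vs cont=24.9958 → 25.5585 [stop]  node(6,2) S=72.5071 payoff=4.1029 vs cont=9.1916 → 9.1916 [wait]  node(6,3) S=102.9800 payoff=0.0000 vs cont=1.1048 → 1.1048 [wait]  node(6,4) S=146.2599 payoff=0.0000 vs cont=0.0000 → 0.0000 [wait]  node(6,5) S=207.7292 payoff=0.0000 vs cont=0.0000 → 0.0000 [wait]  node(6,6) S=295.0325 payoff=0.0000 vs cont=0.0000 → 0.0000 [wait]  ⇒ S*(6)=51.0515
t_5: node(5,0) S=42.8373 payoff=33.7727 vs cont=33.2100 → 33.7727 [stop]  node(5,1) S=60.8407 payoff=15.7693 vs cont=17.6173 → 17.6173 [wait]  node(5,2) S=86.4105 payoff=0.0000 vs cont=5.2931 → 5.2931 [wait]  node(5,3) S=122.7267 payoff=0.0000 vs cont=0.5733 → 0.5733 [wait]  node(5,4) S=174.3056 payoff=0.0000 vs cont=0.0000 → 0.0000 [wait]  node(5,5) S=247.5618 payoff=0.0000 vs cont=0.0000 → 0.0000 [wait]  ⇒ S*(5)=42.8373
t_4: node(4,0) S=51.0515 payoff=25.5585 vs cont=25.8713 → 25.8713 [wait]  node(4,1) S=72.5071 payoff=4.1029 vs cont=11.6495 → 11.6495 [wait]  node(4,2) S=102.9800 payoff=0.0000 vs cont=3.0183 → 3.0183 [wait]  node(4,3) S=146.2599 payoff=0.0000 vs cont=0.2975 → 0.2975 [wait]  node(4,4) S=207.7292 payoff=0.0000 vs cont=0.0000 → 0.0000 [wait]  ⇒ S*(4)=-
t_3: node(3,0) S=60.8407 payoff=15.7693 vs cont=18.9439 → 18.9439 [wait]  node(3,1) S=86.4105 payoff=0.0000 vs cont=7.4751 → 7.4751 [wait]  node(3,2) S=122.7267 payoff=0.0000 vs cont=1.7072 → 1.7072 [wait]  node(3,3) S=174.3056 payoff=0.0000 vs cont=0.1544 → 0.1544 [wait]  ⇒ S*(3)=-
t_2: node(2,0) S=72.5071 payoff=4.1029 vs cont=13.3716 → 13.3716 [wait]  node(2,1) S=102.9800 payoff=0.0000 vs cont=4.6877 → 4.6877 [wait]  node(2,2) S=146.2599 payoff=0.0000 vs cont=0.9590 → 0.9590 [wait]  ⇒ S*(2)=-
t_1: node(1,0) S=86.4105 payoff=0.0000 vs cont=9.1596 → 9.1596 [wait]  node(1,1) S=122.7267 payoff=0.0000 vs cont=2.8869 → 2.8869 [wait]  ⇒ S*(1)=-
t_0: node(0,0) S=102.9800 payoff=0.0000 vs cont=6.1207 → 6.1207 [wait]  ⇒ S*(0)=-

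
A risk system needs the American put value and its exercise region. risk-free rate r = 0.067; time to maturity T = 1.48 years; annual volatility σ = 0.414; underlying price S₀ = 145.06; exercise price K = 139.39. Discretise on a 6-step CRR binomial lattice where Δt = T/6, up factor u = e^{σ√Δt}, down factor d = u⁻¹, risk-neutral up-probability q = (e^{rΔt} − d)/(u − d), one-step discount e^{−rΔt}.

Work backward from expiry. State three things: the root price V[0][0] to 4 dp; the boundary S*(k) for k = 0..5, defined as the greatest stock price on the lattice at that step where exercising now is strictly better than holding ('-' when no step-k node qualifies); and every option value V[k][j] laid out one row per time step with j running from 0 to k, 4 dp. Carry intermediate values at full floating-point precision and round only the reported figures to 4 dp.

price = 19.5113
boundary = - - - 78.2807 96.1507 78.2807
tree:
19.5113
29.7556 9.4717
43.6946 16.2043 2.7593
61.1093 26.9864 5.4900 0.0000
75.6581 43.2393 10.9230 0.0000 0.0000
87.5029 61.1093 21.7325 0.0000 0.0000 0.0000
97.1463 75.6581 43.2393 0.0000 0.0000 0.0000 0.0000

params: Δt=0.24667 u=1.22828 d=0.81415 q=0.48901 e^(-rΔt)=0.98361
t_6 payoffs: 97.1463 75.6581 43.2393 0.0000 0.0000 0.0000 0.0000
t_5: node(5,0) S=51.8871 payoff=87.5029 vs cont=85.2182 → 87.5029 [stop]  node(5,1) S=78.2807 payoff=61.1093 vs cont=58.8246 → 61.1093 [stop]  node(5,2) S=118.1000 payoff=21.2900 vs cont=21.7325 → 21.7325 [wait]  node(5,3) S=178.1744 payoff=0.0000 vs cont=0.0000 → 0.0000 [wait]  node(5,4) S=268.8070 payoff=0.0000 vs cont=0.0000 → 0.0000 [wait]  node(5,5) S=405.5419 payoff=0.0000 vs cont=0.0000 → 0.0000 [wait]  ⇒ S*(5)=78.2807
t_4: node(4,0) S=63.7319 payoff=75.6581 vs cont=73.3733 → 75.6581 [stop]  node(4,1) S=96.1507 payoff=43.2393 vs cont=41.1674 → 43.2393 [stop]  node(4,2) S=145.0600 payoff=0.0000 vs cont=10.9230 → 10.9230 [wait]  node(4,3) S=218.8482 payoff=0.0000 vs cont=0.0000 → 0.0000 [wait]  node(4,4) S=330.1704 payoff=0.0000 vs cont=0.0000 → 0.0000 [wait]  ⇒ S*(4)=96.1507
t_3: node(3,0) S=78.2807 payoff=61.1093 vs cont=58.8246 → 61.1093 [stop]  node(3,1) S=118.1000 payoff=21.2900 vs cont=26.9864 → 26.9864 [wait]  node(3,2) S=178.1744 payoff=0.0000 vs cont=5.4900 → 5.4900 [wait]  node(3,3) S=268.8070 payoff=0.0000 vs cont=0.0000 → 0.0000 [wait]  ⇒ S*(3)=78.2807
t_2: node(2,0) S=96.1507 payoff=43.2393 vs cont=43.6946 → 43.6946 [wait]  node(2,1) S=145.0600 payoff=0.0000 vs cont=16.2043 → 16.2043 [wait]  node(2,2) S=218.8482 payoff=0.0000 vs cont=2.7593 → 2.7593 [wait]  ⇒ S*(2)=-
t_1: node(1,0) S=118.1000 payoff=21.2900 vs cont=29.7556 → 29.7556 [wait]  node(1,1) S=178.1744 payoff=0.0000 vs cont=9.4717 → 9.4717 [wait]  ⇒ S*(1)=-
t_0: node(0,0) S=145.0600 payoff=0.0000 vs cont=19.5113 → 19.5113 [wait]  ⇒ S*(0)=-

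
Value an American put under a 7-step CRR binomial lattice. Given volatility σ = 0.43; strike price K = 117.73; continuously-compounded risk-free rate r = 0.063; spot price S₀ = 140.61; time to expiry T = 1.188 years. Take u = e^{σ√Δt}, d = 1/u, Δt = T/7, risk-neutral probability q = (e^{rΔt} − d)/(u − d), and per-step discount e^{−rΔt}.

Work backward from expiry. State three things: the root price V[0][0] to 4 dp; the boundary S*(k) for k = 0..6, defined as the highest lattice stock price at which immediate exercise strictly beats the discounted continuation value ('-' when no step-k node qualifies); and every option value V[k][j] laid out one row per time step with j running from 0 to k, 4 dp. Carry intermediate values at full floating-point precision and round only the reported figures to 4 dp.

price = 10.7040
boundary = - - - - 69.2285 82.6452 98.6621
tree:
10.7040
16.5119 4.7986
24.6875 8.2307 1.2751
35.4849 13.8147 2.5074 0.0000
48.5015 22.5039 4.9308 0.0000 0.0000
59.7402 35.0848 9.6964 0.0000 0.0000 0.0000
69.1543 48.5015 19.0679 0.0000 0.0000 0.0000 0.0000
77.0402 59.7402 35.0848 0.0000 0.0000 0.0000 0.0000 0.0000

Δt=0.16971  u=1.19380  d=0.83766  q=0.48601  discount=0.98936
step 7 (expiry): payoffs max(K−S,0) = 77.0402 59.7402 35.0848 0.0000 0.0000 0.0000 0.0000 0.0000
step 6: (k=6,j=0): S=48.5757, (K−S)⁺=69.1543, hold=67.9022 ⇒ V=69.1543 exercise | (k=6,j=1): S=69.2285, (K−S)⁺=48.5015, hold=47.2495 ⇒ V=48.5015 exercise | (k=6,j=2): S=98.6621, (K−S)⁺=19.0679, hold=17.8414 ⇒ V=19.0679 exercise | (k=6,j=3): S=140.6100, (K−S)⁺=0.0000, hold=0.0000 ⇒ V=0.0000 continue | (k=6,j=4): S=200.3927, (K−S)⁺=0.0000, hold=0.0000 ⇒ V=0.0000 continue | (k=6,j=5): S=285.5931, (K−S)⁺=0.0000, hold=0.0000 ⇒ V=0.0000 continue | (k=6,j=6): S=407.0179, (K−S)⁺=0.0000, hold=0.0000 ⇒ V=0.0000 continue  boundary S*=98.6621
step 5: (k=5,j=0): S=57.9898, (K−S)⁺=59.7402, hold=58.4881 ⇒ V=59.7402 exercise | (k=5,j=1): S=82.6452, (K−S)⁺=35.0848, hold=33.8327 ⇒ V=35.0848 exercise | (k=5,j=2): S=117.7832, (K−S)⁺=0.0000, hold=9.6964 ⇒ V=9.6964 continue | (k=5,j=3): S=167.8607, (K−S)⁺=0.0000, hold=0.0000 ⇒ V=0.0000 continue | (k=5,j=4): S=239.2296, (K−S)⁺=0.0000, hold=0.0000 ⇒ V=0.0000 continue | (k=5,j=5): S=340.9421, (K−S)⁺=0.0000, hold=0.0000 ⇒ V=0.0000 continue  boundary S*=82.6452
step 4: (k=4,j=0): S=69.2285, (K−S)⁺=48.5015, hold=47.2495 ⇒ V=48.5015 exercise | (k=4,j=1): S=98.6621, (K−S)⁺=19.0679, hold=22.5039 ⇒ V=22.5039 continue | (k=4,j=2): S=140.6100, (K−S)⁺=0.0000, hold=4.9308 ⇒ V=4.9308 continue | (k=4,j=3): S=200.3927, (K−S)⁺=0.0000, hold=0.0000 ⇒ V=0.0000 continue | (k=4,j=4): S=285.5931, (K−S)⁺=0.0000, hold=0.0000 ⇒ V=0.0000 continue  boundary S*=69.2285
step 3: (k=3,j=0): S=82.6452, (K−S)⁺=35.0848, hold=35.4849 ⇒ V=35.4849 continue | (k=3,j=1): S=117.7832, (K−S)⁺=0.0000, hold=13.8147 ⇒ V=13.8147 continue | (k=3,j=2): S=167.8607, (K−S)⁺=0.0000, hold=2.5074 ⇒ V=2.5074 continue | (k=3,j=3): S=239.2296, (K−S)⁺=0.0000, hold=0.0000 ⇒ V=0.0000 continue  boundary S*=-
step 2: (k=2,j=0): S=98.6621, (K−S)⁺=19.0679, hold=24.6875 ⇒ V=24.6875 continue | (k=2,j=1): S=140.6100, (K−S)⁺=0.0000, hold=8.2307 ⇒ V=8.2307 continue | (k=2,j=2): S=200.3927, (K−S)⁺=0.0000, hold=1.2751 ⇒ V=1.2751 continue  boundary S*=-
step 1: (k=1,j=0): S=117.7832, (K−S)⁺=0.0000, hold=16.5119 ⇒ V=16.5119 continue | (k=1,j=1): S=167.8607, (K−S)⁺=0.0000, hold=4.7986 ⇒ V=4.7986 continue  boundary S*=-
step 0: (k=0,j=0): S=140.6100, (K−S)⁺=0.0000, hold=10.7040 ⇒ V=10.7040 continue  boundary S*=-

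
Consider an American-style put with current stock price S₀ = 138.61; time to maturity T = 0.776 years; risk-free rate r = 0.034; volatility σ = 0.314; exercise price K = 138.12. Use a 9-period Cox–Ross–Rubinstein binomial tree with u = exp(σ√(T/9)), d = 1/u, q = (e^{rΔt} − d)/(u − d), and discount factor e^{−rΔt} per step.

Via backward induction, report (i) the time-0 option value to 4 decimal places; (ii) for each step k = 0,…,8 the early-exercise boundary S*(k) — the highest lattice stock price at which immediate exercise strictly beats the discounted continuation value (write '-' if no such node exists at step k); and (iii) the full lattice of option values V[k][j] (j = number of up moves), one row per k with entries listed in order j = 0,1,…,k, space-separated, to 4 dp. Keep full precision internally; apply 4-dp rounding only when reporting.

price = 13.8046
boundary = - - - - 95.8570 87.4140 95.8570 105.1154 115.2681
tree:
13.8046
19.1144 8.4232
25.7212 12.4302 4.3504
33.5356 17.8337 6.9443 1.7072
42.2630 24.7553 10.8180 2.9998 0.3874
50.7060 33.0653 16.3521 5.1880 0.7661 0.0000
58.4053 42.2630 23.7982 8.7877 1.5151 0.0000 0.0000
65.4265 50.7060 33.0046 14.4670 2.9963 0.0000 0.0000 0.0000
71.8293 58.4053 42.2630 22.8519 5.9255 0.0000 0.0000 0.0000 0.0000
77.6681 65.4265 50.7060 33.0046 11.7186 0.0000 0.0000 0.0000 0.0000 0.0000

Δt=0.08622  u=1.09659  d=0.91192  q=0.49286  discount=0.99707
step 9 (expiry): payoffs max(K−S,0) = 77.6681 65.4265 50.7060 33.0046 11.7186 0.0000 0.0000 0.0000 0.0000 0.0000
step 8: (k=8,j=0): S=66.2907, (K−S)⁺=71.8293, hold=71.4250 ⇒ V=71.8293 exercise | (k=8,j=1): S=79.7147, (K−S)⁺=58.4053, hold=58.0010 ⇒ V=58.4053 exercise | (k=8,j=2): S=95.8570, (K−S)⁺=42.2630, hold=41.8587 ⇒ V=42.2630 exercise | (k=8,j=3): S=115.2681, (K−S)⁺=22.8519, hold=22.4476 ⇒ V=22.8519 exercise | (k=8,j=4): S=138.6100, (K−S)⁺=0.0000, hold=5.9255 ⇒ V=5.9255 continue | (k=8,j=5): S=166.6787, (K−S)⁺=0.0000, hold=0.0000 ⇒ V=0.0000 continue | (k=8,j=6): S=200.4313, (K−S)⁺=0.0000, hold=0.0000 ⇒ V=0.0000 continue | (k=8,j=7): S=241.0188, (K−S)⁺=0.0000, hold=0.0000 ⇒ V=0.0000 continue | (k=8,j=8): S=289.8253, (K−S)⁺=0.0000, hold=0.0000 ⇒ V=0.0000 continue  boundary S*=115.2681
step 7: (k=7,j=0): S=72.6935, (K−S)⁺=65.4265, hold=65.0222 ⇒ V=65.4265 exercise | (k=7,j=1): S=87.4140, (K−S)⁺=50.7060, hold=50.3017 ⇒ V=50.7060 exercise | (k=7,j=2): S=105.1154, (K−S)⁺=33.0046, hold=32.6003 ⇒ V=33.0046 exercise | (k=7,j=3): S=126.4014, (K−S)⁺=11.7186, hold=14.4670 ⇒ V=14.4670 continue | (k=7,j=4): S=151.9978, (K−S)⁺=0.0000, hold=2.9963 ⇒ V=2.9963 continue | (k=7,j=5): S=182.7775, (K−S)⁺=0.0000, hold=0.0000 ⇒ V=0.0000 continue | (k=7,j=6): S=219.7901, (K−S)⁺=0.0000, hold=0.0000 ⇒ V=0.0000 continue | (k=7,j=7): S=264.2978, (K−S)⁺=0.0000, hold=0.0000 ⇒ V=0.0000 continue  boundary S*=105.1154
step 6: (k=6,j=0): S=79.7147, (K−S)⁺=58.4053, hold=58.0010 ⇒ V=58.4053 exercise | (k=6,j=1): S=95.8570, (K−S)⁺=42.2630, hold=41.8587 ⇒ V=42.2630 exercise | (k=6,j=2): S=115.2681, (K−S)⁺=22.8519, hold=23.7982 ⇒ V=23.7982 continue | (k=6,j=3): S=138.6100, (K−S)⁺=0.0000, hold=8.7877 ⇒ V=8.7877 continue | (k=6,j=4): S=166.6787, (K−S)⁺=0.0000, hold=1.5151 ⇒ V=1.5151 continue | (k=6,j=5): S=200.4313, (K−S)⁺=0.0000, hold=0.0000 ⇒ V=0.0000 continue | (k=6,j=6): S=241.0188, (K−S)⁺=0.0000, hold=0.0000 ⇒ V=0.0000 continue  boundary S*=95.8570
step 5: (k=5,j=0): S=87.4140, (K−S)⁺=50.7060, hold=50.3017 ⇒ V=50.7060 exercise | (k=5,j=1): S=105.1154, (K−S)⁺=33.0046, hold=33.0653 ⇒ V=33.0653 continue | (k=5,j=2): S=126.4014, (K−S)⁺=11.7186, hold=16.3521 ⇒ V=16.3521 continue | (k=5,j=3): S=151.9978, (K−S)⁺=0.0000, hold=5.1880 ⇒ V=5.1880 continue | (k=5,j=4): S=182.7775, (K−S)⁺=0.0000, hold=0.7661 ⇒ V=0.7661 continue | (k=5,j=5): S=219.7901, (K−S)⁺=0.0000, hold=0.0000 ⇒ V=0.0000 continue  boundary S*=87.4140
step 4: (k=4,j=0): S=95.8570, (K−S)⁺=42.2630, hold=41.8886 ⇒ V=42.2630 exercise | (k=4,j=1): S=115.2681, (K−S)⁺=22.8519, hold=24.7553 ⇒ V=24.7553 continue | (k=4,j=2): S=138.6100, (K−S)⁺=0.0000, hold=10.8180 ⇒ V=10.8180 continue | (k=4,j=3): S=166.6787, (K−S)⁺=0.0000, hold=2.9998 ⇒ V=2.9998 continue | (k=4,j=4): S=200.4313, (K−S)⁺=0.0000, hold=0.3874 ⇒ V=0.3874 continue  boundary S*=95.8570
step 3: (k=3,j=0): S=105.1154, (K−S)⁺=33.0046, hold=33.5356 ⇒ V=33.5356 continue | (k=3,j=1): S=126.4014, (K−S)⁺=11.7186, hold=17.8337 ⇒ V=17.8337 continue | (k=3,j=2): S=151.9978, (K−S)⁺=0.0000, hold=6.9443 ⇒ V=6.9443 continue | (k=3,j=3): S=182.7775, (K−S)⁺=0.0000, hold=1.7072 ⇒ V=1.7072 continue  boundary S*=-
step 2: (k=2,j=0): S=115.2681, (K−S)⁺=22.8519, hold=25.7212 ⇒ V=25.7212 continue | (k=2,j=1): S=138.6100, (K−S)⁺=0.0000, hold=12.4302 ⇒ V=12.4302 continue | (k=2,j=2): S=166.6787, (K−S)⁺=0.0000, hold=4.3504 ⇒ V=4.3504 continue  boundary S*=-
step 1: (k=1,j=0): S=126.4014, (K−S)⁺=11.7186, hold=19.1144 ⇒ V=19.1144 continue | (k=1,j=1): S=151.9978, (K−S)⁺=0.0000, hold=8.4232 ⇒ V=8.4232 continue  boundary S*=-
step 0: (k=0,j=0): S=138.6100, (K−S)⁺=0.0000, hold=13.8046 ⇒ V=13.8046 continue  boundary S*=-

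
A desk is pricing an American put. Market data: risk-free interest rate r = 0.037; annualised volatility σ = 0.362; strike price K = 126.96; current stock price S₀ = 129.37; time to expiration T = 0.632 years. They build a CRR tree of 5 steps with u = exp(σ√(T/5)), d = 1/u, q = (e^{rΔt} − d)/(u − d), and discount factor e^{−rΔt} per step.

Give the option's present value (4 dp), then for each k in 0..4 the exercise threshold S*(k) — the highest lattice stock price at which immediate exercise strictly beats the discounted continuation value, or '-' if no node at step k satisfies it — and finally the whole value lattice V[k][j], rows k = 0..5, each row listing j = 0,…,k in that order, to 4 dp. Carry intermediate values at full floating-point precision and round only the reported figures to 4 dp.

Δt=0.12640, u=1.13735, d=0.87924, q=0.48603, disc=e^(-rΔt)=0.99533
k=5 terminal: V=max(K-S,0) → 58.9829 39.0272 13.2131 0.0000 0.0000 0.0000
k=4: j=0 S=77.3138 intr=49.6462 cont=49.0538 V=49.6462[EX]; j=1 S=100.0104 intr=26.9496 cont=26.3572 V=26.9496[EX]; j=2 S=129.3700 intr=0.0000 cont=6.7595 V=6.7595[hold]; j=3 S=167.3485 intr=0.0000 cont=0.0000 V=0.0000[hold]; j=4 S=216.4762 intr=0.0000 cont=0.0000 V=0.0000[hold]  S*(4)=100.0104
k=3: j=0 S=87.9328 intr=39.0272 cont=38.4348 V=39.0272[EX]; j=1 S=113.7469 intr=13.2131 cont=17.0566 V=17.0566[hold]; j=2 S=147.1390 intr=0.0000 cont=3.4579 V=3.4579[hold]; j=3 S=190.3339 intr=0.0000 cont=0.0000 V=0.0000[hold]  S*(3)=87.9328
k=2: j=0 S=100.0104 intr=26.9496 cont=28.2165 V=28.2165[hold]; j=1 S=129.3700 intr=0.0000 cont=10.3985 V=10.3985[hold]; j=2 S=167.3485 intr=0.0000 cont=1.7690 V=1.7690[hold]  S*(2)=-
k=1: j=0 S=113.7469 intr=13.2131 cont=19.4652 V=19.4652[hold]; j=1 S=147.1390 intr=0.0000 cont=6.1753 V=6.1753[hold]  S*(1)=-
k=0: j=0 S=129.3700 intr=0.0000 cont=12.9452 V=12.9452[hold]  S*(0)=-

price = 12.9452
boundary = - - - 87.9328 100.0104
tree:
12.9452
19.4652 6.1753
28.2165 10.3985 1.7690
39.0272 17.0566 3.4579 0.0000
49.6462 26.9496 6.7595 0.0000 0.0000
58.9829 39.0272 13.2131 0.0000 0.0000 0.0000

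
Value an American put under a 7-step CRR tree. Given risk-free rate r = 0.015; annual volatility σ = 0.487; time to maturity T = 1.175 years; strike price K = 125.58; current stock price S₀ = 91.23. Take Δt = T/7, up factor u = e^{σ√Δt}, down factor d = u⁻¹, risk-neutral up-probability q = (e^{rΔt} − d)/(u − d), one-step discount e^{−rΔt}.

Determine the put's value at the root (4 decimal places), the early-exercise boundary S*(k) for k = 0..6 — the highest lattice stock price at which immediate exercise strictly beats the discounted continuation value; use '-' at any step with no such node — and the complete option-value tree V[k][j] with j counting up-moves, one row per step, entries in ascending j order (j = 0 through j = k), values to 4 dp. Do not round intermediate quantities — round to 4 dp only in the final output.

price = 42.7318
boundary = - - - 50.1394 61.2113 74.7282 91.2300
tree:
42.7318
53.4037 30.2651
64.5919 40.3814 18.3907
75.4406 52.0353 26.7329 8.5626
84.5099 64.3687 37.6422 13.8952 2.2625
91.9387 75.4406 50.8518 22.1268 4.1738 0.0000
98.0237 84.5099 64.3687 34.3500 7.6998 0.0000 0.0000
103.0081 91.9387 75.4406 50.8518 14.2043 0.0000 0.0000 0.0000

Δt=0.16786, u=1.22082, d=0.81912, q=0.45656, disc=e^(-rΔt)=0.99749
k=7 terminal: V=max(K-S,0) → 103.0081 91.9387 75.4406 50.8518 14.2043 0.0000 0.0000 0.0000
k=6: j=0 S=27.5563 intr=98.0237 cont=97.7080 V=98.0237[EX]; j=1 S=41.0701 intr=84.5099 cont=84.1941 V=84.5099[EX]; j=2 S=61.2113 intr=64.3687 cont=64.0529 V=64.3687[EX]; j=3 S=91.2300 intr=34.3500 cont=34.0342 V=34.3500[EX]; j=4 S=135.9701 intr=0.0000 cont=7.6998 V=7.6998[hold]; j=5 S=202.6513 intr=0.0000 cont=0.0000 V=0.0000[hold]; j=6 S=302.0335 intr=0.0000 cont=0.0000 V=0.0000[hold]  S*(6)=91.2300
k=5: j=0 S=33.6413 intr=91.9387 cont=91.6229 V=91.9387[EX]; j=1 S=50.1394 intr=75.4406 cont=75.1248 V=75.4406[EX]; j=2 S=74.7282 intr=50.8518 cont=50.5360 V=50.8518[EX]; j=3 S=111.3757 intr=14.2043 cont=22.1268 V=22.1268[hold]; j=4 S=165.9955 intr=0.0000 cont=4.1738 V=4.1738[hold]; j=5 S=247.4015 intr=0.0000 cont=0.0000 V=0.0000[hold]  S*(5)=74.7282
k=4: j=0 S=41.0701 intr=84.5099 cont=84.1941 V=84.5099[EX]; j=1 S=61.2113 intr=64.3687 cont=64.0529 V=64.3687[EX]; j=2 S=91.2300 intr=34.3500 cont=37.6422 V=37.6422[hold]; j=3 S=135.9701 intr=0.0000 cont=13.8952 V=13.8952[hold]; j=4 S=202.6513 intr=0.0000 cont=2.2625 V=2.2625[hold]  S*(4)=61.2113
k=3: j=0 S=50.1394 intr=75.4406 cont=75.1248 V=75.4406[EX]; j=1 S=74.7282 intr=50.8518 cont=52.0353 V=52.0353[hold]; j=2 S=111.3757 intr=14.2043 cont=26.7329 V=26.7329[hold]; j=3 S=165.9955 intr=0.0000 cont=8.5626 V=8.5626[hold]  S*(3)=50.1394
k=2: j=0 S=61.2113 intr=64.3687 cont=64.5919 V=64.5919[hold]; j=1 S=91.2300 intr=34.3500 cont=40.3814 V=40.3814[hold]; j=2 S=135.9701 intr=0.0000 cont=18.3907 V=18.3907[hold]  S*(2)=-
k=1: j=0 S=74.7282 intr=50.8518 cont=53.4037 V=53.4037[hold]; j=1 S=111.3757 intr=14.2043 cont=30.2651 V=30.2651[hold]  S*(1)=-
k=0: j=0 S=91.2300 intr=34.3500 cont=42.7318 V=42.7318[hold]  S*(0)=-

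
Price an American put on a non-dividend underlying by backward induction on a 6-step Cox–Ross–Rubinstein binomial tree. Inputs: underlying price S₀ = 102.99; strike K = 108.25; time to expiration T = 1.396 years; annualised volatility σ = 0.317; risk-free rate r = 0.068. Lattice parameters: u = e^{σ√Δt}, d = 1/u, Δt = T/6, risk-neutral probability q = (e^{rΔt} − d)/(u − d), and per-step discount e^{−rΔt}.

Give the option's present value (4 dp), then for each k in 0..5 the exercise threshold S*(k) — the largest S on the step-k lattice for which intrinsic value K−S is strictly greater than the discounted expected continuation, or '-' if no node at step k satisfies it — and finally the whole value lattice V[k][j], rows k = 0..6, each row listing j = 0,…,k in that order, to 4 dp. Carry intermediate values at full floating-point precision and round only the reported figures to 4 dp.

price = 14.4666
boundary = - - 75.8546 65.0992 75.8546 88.3870
tree:
14.4666
22.0505 7.7388
32.3954 12.9455 3.0519
43.1508 20.9549 5.7678 0.5766
52.3812 32.3954 10.7790 1.2047 0.0000
60.3029 43.1508 19.8630 2.5173 0.0000 0.0000
67.1013 52.3812 32.3954 5.2600 0.0000 0.0000 0.0000

params: Δt=0.23267 u=1.16522 d=0.85821 q=0.51379 e^(-rΔt)=0.98430
t_6 payoffs: 67.1013 52.3812 32.3954 5.2600 0.0000 0.0000 0.0000
t_5: node(5,0) S=47.9471 payoff=60.3029 vs cont=58.6037 → 60.3029 [stop]  node(5,1) S=65.0992 payoff=43.1508 vs cont=41.4516 → 43.1508 [stop]  node(5,2) S=88.3870 payoff=19.8630 vs cont=18.1638 → 19.8630 [stop]  node(5,3) S=120.0056 payoff=0.0000 vs cont=2.5173 → 2.5173 [wait]  node(5,4) S=162.9351 payoff=0.0000 vs cont=0.0000 → 0.0000 [wait]  node(5,5) S=221.2216 payoff=0.0000 vs cont=0.0000 → 0.0000 [wait]  ⇒ S*(5)=88.3870
t_4: node(4,0) S=55.8688 payoff=52.3812 vs cont=50.6821 → 52.3812 [stop]  node(4,1) S=75.8546 payoff=32.3954 vs cont=30.6962 → 32.3954 [stop]  node(4,2) S=102.9900 payoff=5.2600 vs cont=10.7790 → 10.7790 [wait]  node(4,3) S=139.8325 payoff=0.0000 vs cont=1.2047 → 1.2047 [wait]  node(4,4) S=189.8546 payoff=0.0000 vs cont=0.0000 → 0.0000 [wait]  ⇒ S*(4)=75.8546
t_3: node(3,0) S=65.0992 payoff=43.1508 vs cont=41.4516 → 43.1508 [stop]  node(3,1) S=88.3870 payoff=19.8630 vs cont=20.9549 → 20.9549 [wait]  node(3,2) S=120.0056 payoff=0.0000 vs cont=5.7678 → 5.7678 [wait]  node(3,3) S=162.9351 payoff=0.0000 vs cont=0.5766 → 0.5766 [wait]  ⇒ S*(3)=65.0992
t_2: node(2,0) S=75.8546 payoff=32.3954 vs cont=31.2484 → 32.3954 [stop]  node(2,1) S=102.9900 payoff=5.2600 vs cont=12.9455 → 12.9455 [wait]  node(2,2) S=139.8325 payoff=0.0000 vs cont=3.0519 → 3.0519 [wait]  ⇒ S*(2)=75.8546
t_1: node(1,0) S=88.3870 payoff=19.8630 vs cont=22.0505 → 22.0505 [wait]  node(1,1) S=120.0056 payoff=0.0000 vs cont=7.7388 → 7.7388 [wait]  ⇒ S*(1)=-
t_0: node(0,0) S=102.9900 payoff=5.2600 vs cont=14.4666 → 14.4666 [wait]  ⇒ S*(0)=-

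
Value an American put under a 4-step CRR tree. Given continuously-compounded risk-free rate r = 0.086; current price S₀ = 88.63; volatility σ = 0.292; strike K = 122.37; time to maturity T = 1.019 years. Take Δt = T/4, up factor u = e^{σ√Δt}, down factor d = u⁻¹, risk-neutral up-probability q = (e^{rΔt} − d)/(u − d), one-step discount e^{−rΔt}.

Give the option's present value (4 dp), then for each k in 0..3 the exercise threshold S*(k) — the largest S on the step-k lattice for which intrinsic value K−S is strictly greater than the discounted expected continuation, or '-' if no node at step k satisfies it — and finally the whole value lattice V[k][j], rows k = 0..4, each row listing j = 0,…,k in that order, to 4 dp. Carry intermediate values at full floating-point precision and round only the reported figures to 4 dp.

price = 33.7400
boundary = 88.6300 76.4846 88.6300 102.7040
tree:
33.7400
45.8854 20.3457
56.3664 33.7400 9.6856
65.4112 45.8854 19.6660 1.5171
73.2165 56.3664 33.7400 3.3572 0.0000

Δt=0.25475, u=1.15879, d=0.86297, q=0.53810, disc=e^(-rΔt)=0.97833
k=4 terminal: V=max(K-S,0) → 73.2165 56.3664 33.7400 3.3572 0.0000
k=3: j=0 S=56.9588 intr=65.4112 cont=62.7594 V=65.4112[EX]; j=1 S=76.4846 intr=45.8854 cont=43.2336 V=45.8854[EX]; j=2 S=102.7040 intr=19.6660 cont=17.0142 V=19.6660[EX]; j=3 S=137.9115 intr=0.0000 cont=1.5171 V=1.5171[hold]  S*(3)=102.7040
k=2: j=0 S=66.0036 intr=56.3664 cont=53.7146 V=56.3664[EX]; j=1 S=88.6300 intr=33.7400 cont=31.0882 V=33.7400[EX]; j=2 S=119.0128 intr=3.3572 cont=9.6856 V=9.6856[hold]  S*(2)=88.6300
k=1: j=0 S=76.4846 intr=45.8854 cont=43.2336 V=45.8854[EX]; j=1 S=102.7040 intr=19.6660 cont=20.3457 V=20.3457[hold]  S*(1)=76.4846
k=0: j=0 S=88.6300 intr=33.7400 cont=31.4460 V=33.7400[EX]  S*(0)=88.6300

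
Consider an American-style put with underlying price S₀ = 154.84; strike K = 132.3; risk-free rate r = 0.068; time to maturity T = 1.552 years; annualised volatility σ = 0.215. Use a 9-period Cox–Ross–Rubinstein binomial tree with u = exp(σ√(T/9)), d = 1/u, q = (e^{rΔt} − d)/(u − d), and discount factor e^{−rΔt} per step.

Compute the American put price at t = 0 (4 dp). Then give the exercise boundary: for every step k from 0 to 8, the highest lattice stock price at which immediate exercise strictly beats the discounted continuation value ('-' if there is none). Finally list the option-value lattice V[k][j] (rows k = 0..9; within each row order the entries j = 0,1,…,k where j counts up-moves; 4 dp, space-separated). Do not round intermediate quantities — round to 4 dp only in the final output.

price = 3.6354
boundary = - - - - 108.3390 99.0855 108.3390 99.0855 108.3390
tree:
3.6354
6.0807 1.6618
9.9118 2.9968 0.5773
15.6803 5.2849 1.1413 0.1165
23.9610 9.0699 2.2226 0.2583 0.0000
33.2145 15.0518 4.2456 0.5728 0.0000 0.0000
41.6776 23.9610 7.9003 1.2701 0.0000 0.0000 0.0000
49.4179 33.2145 14.1617 2.8160 0.0000 0.0000 0.0000 0.0000
56.4970 41.6776 23.9610 6.2436 0.0000 0.0000 0.0000 0.0000 0.0000
62.9715 49.4179 33.2145 13.8434 0.0000 0.0000 0.0000 0.0000 0.0000 0.0000

params: Δt=0.17244 u=1.09339 d=0.91459 q=0.54366 e^(-rΔt)=0.98834
t_9 payoffs: 62.9715 49.4179 33.2145 13.8434 0.0000 0.0000 0.0000 0.0000 0.0000 0.0000
t_8: node(8,0) S=75.8030 payoff=56.4970 vs cont=54.9547 → 56.4970 [stop]  node(8,1) S=90.6224 payoff=41.6776 vs cont=40.1353 → 41.6776 [stop]  node(8,2) S=108.3390 payoff=23.9610 vs cont=22.4187 → 23.9610 [stop]  node(8,3) S=129.5191 payoff=2.7809 vs cont=6.2436 → 6.2436 [wait]  node(8,4) S=154.8400 payoff=0.0000 vs cont=0.0000 → 0.0000 [wait]  node(8,5) S=185.1111 payoff=0.0000 vs cont=0.0000 → 0.0000 [wait]  node(8,6) S=221.3001 payoff=0.0000 vs cont=0.0000 → 0.0000 [wait]  node(8,7) S=264.5640 payoff=0.0000 vs cont=0.0000 → 0.0000 [wait]  node(8,8) S=316.2860 payoff=0.0000 vs cont=0.0000 → 0.0000 [wait]  ⇒ S*(8)=108.3390
t_7: node(7,0) S=82.8821 payoff=49.4179 vs cont=47.8755 → 49.4179 [stop]  node(7,1) S=99.0855 payoff=33.2145 vs cont=31.6722 → 33.2145 [stop]  node(7,2) S=118.4566 payoff=13.8434 vs cont=14.1617 → 14.1617 [wait]  node(7,3) S=141.6148 payoff=0.0000 vs cont=2.8160 → 2.8160 [wait]  node(7,4) S=169.3003 payoff=0.0000 vs cont=0.0000 → 0.0000 [wait]  node(7,5) S=202.3984 payoff=0.0000 vs cont=0.0000 → 0.0000 [wait]  node(7,6) S=241.9670 payoff=0.0000 vs cont=0.0000 → 0.0000 [wait]  node(7,7) S=289.2713 payoff=0.0000 vs cont=0.0000 → 0.0000 [wait]  ⇒ S*(7)=99.0855
t_6: node(6,0) S=90.6224 payoff=41.6776 vs cont=40.1353 → 41.6776 [stop]  node(6,1) S=108.3390 payoff=23.9610 vs cont=22.5897 → 23.9610 [stop]  node(6,2) S=129.5191 payoff=2.7809 vs cont=7.9003 → 7.9003 [wait]  node(6,3) S=154.8400 payoff=0.0000 vs cont=1.2701 → 1.2701 [wait]  node(6,4) S=185.1111 payoff=0.0000 vs cont=0.0000 → 0.0000 [wait]  node(6,5) S=221.3001 payoff=0.0000 vs cont=0.0000 → 0.0000 [wait]  node(6,6) S=264.5640 payoff=0.0000 vs cont=0.0000 → 0.0000 [wait]  ⇒ S*(6)=108.3390
t_5: node(5,0) S=99.0855 payoff=33.2145 vs cont=31.6722 → 33.2145 [stop]  node(5,1) S=118.4566 payoff=13.8434 vs cont=15.0518 → 15.0518 [wait]  node(5,2) S=141.6148 payoff=0.0000 vs cont=4.2456 → 4.2456 [wait]  node(5,3) S=169.3003 payoff=0.0000 vs cont=0.5728 → 0.5728 [wait]  node(5,4) S=202.3984 payoff=0.0000 vs cont=0.0000 → 0.0000 [wait]  node(5,5) S=241.9670 payoff=0.0000 vs cont=0.0000 → 0.0000 [wait]  ⇒ S*(5)=99.0855
t_4: node(4,0) S=108.3390 payoff=23.9610 vs cont=23.0680 → 23.9610 [stop]  node(4,1) S=129.5191 payoff=2.7809 vs cont=9.0699 → 9.0699 [wait]  node(4,2) S=154.8400 payoff=0.0000 vs cont=2.2226 → 2.2226 [wait]  node(4,3) S=185.1111 payoff=0.0000 vs cont=0.2583 → 0.2583 [wait]  node(4,4) S=221.3001 payoff=0.0000 vs cont=0.0000 → 0.0000 [wait]  ⇒ S*(4)=108.3390
t_3: node(3,0) S=118.4566 payoff=13.8434 vs cont=15.6803 → 15.6803 [wait]  node(3,1) S=141.6148 payoff=0.0000 vs cont=5.2849 → 5.2849 [wait]  node(3,2) S=169.3003 payoff=0.0000 vs cont=1.1413 → 1.1413 [wait]  node(3,3) S=202.3984 payoff=0.0000 vs cont=0.1165 → 0.1165 [wait]  ⇒ S*(3)=-
t_2: node(2,0) S=129.5191 payoff=2.7809 vs cont=9.9118 → 9.9118 [wait]  node(2,1) S=154.8400 payoff=0.0000 vs cont=2.9968 → 2.9968 [wait]  node(2,2) S=185.1111 payoff=0.0000 vs cont=0.5773 → 0.5773 [wait]  ⇒ S*(2)=-
t_1: node(1,0) S=141.6148 payoff=0.0000 vs cont=6.0807 → 6.0807 [wait]  node(1,1) S=169.3003 payoff=0.0000 vs cont=1.6618 → 1.6618 [wait]  ⇒ S*(1)=-
t_0: node(0,0) S=154.8400 payoff=0.0000 vs cont=3.6354 → 3.6354 [wait]  ⇒ S*(0)=-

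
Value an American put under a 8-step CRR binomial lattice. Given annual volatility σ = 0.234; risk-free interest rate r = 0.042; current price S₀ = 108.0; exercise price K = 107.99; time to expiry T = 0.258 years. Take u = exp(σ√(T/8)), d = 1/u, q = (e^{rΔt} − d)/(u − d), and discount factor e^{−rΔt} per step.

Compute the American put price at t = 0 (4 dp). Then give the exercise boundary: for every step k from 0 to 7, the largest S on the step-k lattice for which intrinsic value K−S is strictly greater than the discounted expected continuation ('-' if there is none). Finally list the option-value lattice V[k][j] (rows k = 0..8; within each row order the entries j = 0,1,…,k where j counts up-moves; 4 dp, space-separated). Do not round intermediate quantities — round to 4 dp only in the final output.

price = 4.5217
boundary = - - - - 91.2900 95.2080 99.2941 103.5556
tree:
4.5217
6.6277 2.4747
9.3949 3.9398 1.0488
12.8079 6.0829 1.8549 0.2635
16.7000 9.0366 3.2112 0.5336 0.0000
20.4567 12.7820 5.3987 1.0809 0.0000 0.0000
24.0588 16.7000 8.6959 2.1893 0.0000 0.0000 0.0000
27.5128 20.4567 12.7820 4.4344 0.0000 0.0000 0.0000 0.0000
30.8245 24.0588 16.7000 8.6959 0.0000 0.0000 0.0000 0.0000 0.0000

Δt=0.03225, u=1.04292, d=0.95885, q=0.50562, disc=e^(-rΔt)=0.99865
k=8 terminal: V=max(K-S,0) → 30.8245 24.0588 16.7000 8.6959 0.0000 0.0000 0.0000 0.0000 0.0000
k=7: j=0 S=80.4772 intr=27.5128 cont=27.3666 V=27.5128[EX]; j=1 S=87.5333 intr=20.4567 cont=20.3105 V=20.4567[EX]; j=2 S=95.2080 intr=12.7820 cont=12.6358 V=12.7820[EX]; j=3 S=103.5556 intr=4.4344 cont=4.2933 V=4.4344[EX]; j=4 S=112.6351 intr=0.0000 cont=0.0000 V=0.0000[hold]; j=5 S=122.5107 intr=0.0000 cont=0.0000 V=0.0000[hold]; j=6 S=133.2521 intr=0.0000 cont=0.0000 V=0.0000[hold]; j=7 S=144.9354 intr=0.0000 cont=0.0000 V=0.0000[hold]  S*(7)=103.5556
k=6: j=0 S=83.9312 intr=24.0588 cont=23.9127 V=24.0588[EX]; j=1 S=91.2900 intr=16.7000 cont=16.5538 V=16.7000[EX]; j=2 S=99.2941 intr=8.6959 cont=8.5497 V=8.6959[EX]; j=3 S=108.0000 intr=0.0000 cont=2.1893 V=2.1893[hold]; j=4 S=117.4692 intr=0.0000 cont=0.0000 V=0.0000[hold]; j=5 S=127.7686 intr=0.0000 cont=0.0000 V=0.0000[hold]; j=6 S=138.9710 intr=0.0000 cont=0.0000 V=0.0000[hold]  S*(6)=99.2941
k=5: j=0 S=87.5333 intr=20.4567 cont=20.3105 V=20.4567[EX]; j=1 S=95.2080 intr=12.7820 cont=12.6358 V=12.7820[EX]; j=2 S=103.5556 intr=4.4344 cont=5.3987 V=5.3987[hold]; j=3 S=112.6351 intr=0.0000 cont=1.0809 V=1.0809[hold]; j=4 S=122.5107 intr=0.0000 cont=0.0000 V=0.0000[hold]; j=5 S=133.2521 intr=0.0000 cont=0.0000 V=0.0000[hold]  S*(5)=95.2080
k=4: j=0 S=91.2900 intr=16.7000 cont=16.5538 V=16.7000[EX]; j=1 S=99.2941 intr=8.6959 cont=9.0366 V=9.0366[hold]; j=2 S=108.0000 intr=0.0000 cont=3.2112 V=3.2112[hold]; j=3 S=117.4692 intr=0.0000 cont=0.5336 V=0.5336[hold]; j=4 S=127.7686 intr=0.0000 cont=0.0000 V=0.0000[hold]  S*(4)=91.2900
k=3: j=0 S=95.2080 intr=12.7820 cont=12.8079 V=12.8079[hold]; j=1 S=103.5556 intr=4.4344 cont=6.0829 V=6.0829[hold]; j=2 S=112.6351 intr=0.0000 cont=1.8549 V=1.8549[hold]; j=3 S=122.5107 intr=0.0000 cont=0.2635 V=0.2635[hold]  S*(3)=-
k=2: j=0 S=99.2941 intr=8.6959 cont=9.3949 V=9.3949[hold]; j=1 S=108.0000 intr=0.0000 cont=3.9398 V=3.9398[hold]; j=2 S=117.4692 intr=0.0000 cont=1.0488 V=1.0488[hold]  S*(2)=-
k=1: j=0 S=103.5556 intr=4.4344 cont=6.6277 V=6.6277[hold]; j=1 S=112.6351 intr=0.0000 cont=2.4747 V=2.4747[hold]  S*(1)=-
k=0: j=0 S=108.0000 intr=0.0000 cont=4.5217 V=4.5217[hold]  S*(0)=-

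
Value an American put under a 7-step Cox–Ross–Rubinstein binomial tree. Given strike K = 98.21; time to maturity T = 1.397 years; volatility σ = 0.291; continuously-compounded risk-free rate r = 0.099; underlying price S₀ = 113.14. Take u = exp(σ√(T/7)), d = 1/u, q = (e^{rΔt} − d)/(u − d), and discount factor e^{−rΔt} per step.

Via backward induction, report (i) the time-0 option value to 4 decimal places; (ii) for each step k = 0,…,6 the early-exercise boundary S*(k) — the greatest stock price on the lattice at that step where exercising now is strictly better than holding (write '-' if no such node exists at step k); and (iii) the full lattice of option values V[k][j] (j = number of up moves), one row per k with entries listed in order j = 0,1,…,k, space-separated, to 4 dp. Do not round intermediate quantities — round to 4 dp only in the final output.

Δt=0.19957, u=1.13883, d=0.87810, q=0.54408, disc=e^(-rΔt)=0.98044
k=7 terminal: V=max(K-S,0) → 52.6683 39.1456 21.6077 0.0000 0.0000 0.0000 0.0000 0.0000
k=6: j=0 S=51.8642 intr=46.3458 cont=44.4245 V=46.3458[EX]; j=1 S=67.2641 intr=30.9459 cont=29.0245 V=30.9459[EX]; j=2 S=87.2368 intr=10.9732 cont=9.6587 V=10.9732[EX]; j=3 S=113.1400 intr=0.0000 cont=0.0000 V=0.0000[hold]; j=4 S=146.7346 intr=0.0000 cont=0.0000 V=0.0000[hold]; j=5 S=190.3043 intr=0.0000 cont=0.0000 V=0.0000[hold]; j=6 S=246.8112 intr=0.0000 cont=0.0000 V=0.0000[hold]  S*(6)=87.2368
k=5: j=0 S=59.0644 intr=39.1456 cont=37.2243 V=39.1456[EX]; j=1 S=76.6023 intr=21.6077 cont=19.6864 V=21.6077[EX]; j=2 S=99.3478 intr=0.0000 cont=4.9050 V=4.9050[hold]; j=3 S=128.8470 intr=0.0000 cont=0.0000 V=0.0000[hold]; j=4 S=167.1054 intr=0.0000 cont=0.0000 V=0.0000[hold]; j=5 S=216.7239 intr=0.0000 cont=0.0000 V=0.0000[hold]  S*(5)=76.6023
k=4: j=0 S=67.2641 intr=30.9459 cont=29.0245 V=30.9459[EX]; j=1 S=87.2368 intr=10.9732 cont=12.2752 V=12.2752[hold]; j=2 S=113.1400 intr=0.0000 cont=2.1926 V=2.1926[hold]; j=3 S=146.7346 intr=0.0000 cont=0.0000 V=0.0000[hold]; j=4 S=190.3043 intr=0.0000 cont=0.0000 V=0.0000[hold]  S*(4)=67.2641
k=3: j=0 S=76.6023 intr=21.6077 cont=20.3809 V=21.6077[EX]; j=1 S=99.3478 intr=0.0000 cont=6.6567 V=6.6567[hold]; j=2 S=128.8470 intr=0.0000 cont=0.9801 V=0.9801[hold]; j=3 S=167.1054 intr=0.0000 cont=0.0000 V=0.0000[hold]  S*(3)=76.6023
k=2: j=0 S=87.2368 intr=10.9732 cont=13.2096 V=13.2096[hold]; j=1 S=113.1400 intr=0.0000 cont=3.4984 V=3.4984[hold]; j=2 S=146.7346 intr=0.0000 cont=0.4381 V=0.4381[hold]  S*(2)=-
k=1: j=0 S=99.3478 intr=0.0000 cont=7.7709 V=7.7709[hold]; j=1 S=128.8470 intr=0.0000 cont=1.7975 V=1.7975[hold]  S*(1)=-
k=0: j=0 S=113.1400 intr=0.0000 cont=4.4325 V=4.4325[hold]  S*(0)=-

price = 4.4325
boundary = - - - 76.6023 67.2641 76.6023 87.2368
tree:
4.4325
7.7709 1.7975
13.2096 3.4984 0.4381
21.6077 6.6567 0.9801 0.0000
30.9459 12.2752 2.1926 0.0000 0.0000
39.1456 21.6077 4.9050 0.0000 0.0000 0.0000
46.3458 30.9459 10.9732 0.0000 0.0000 0.0000 0.0000
52.6683 39.1456 21.6077 0.0000 0.0000 0.0000 0.0000 0.0000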